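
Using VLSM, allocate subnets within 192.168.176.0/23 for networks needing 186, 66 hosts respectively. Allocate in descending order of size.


186 hosts -> /24 (254 usable): 192.168.176.0/24
66 hosts -> /25 (126 usable): 192.168.177.0/25
Allocation: 192.168.176.0/24 (186 hosts, 254 usable); 192.168.177.0/25 (66 hosts, 126 usable)


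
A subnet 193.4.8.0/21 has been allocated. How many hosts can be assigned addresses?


Host bits = 32 - 21 = 11
Total addresses = 2^11 = 2048
Usable = total - 2 (network and broadcast)
Usable hosts: 2046


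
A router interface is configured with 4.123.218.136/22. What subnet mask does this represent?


/22 means 22 network bits, 10 host bits
Binary: 11111111111111111111110000000000
Mask: 255.255.252.0


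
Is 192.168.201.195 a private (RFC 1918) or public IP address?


RFC 1918 private ranges:
  10.0.0.0/8 (10.0.0.0 - 10.255.255.255)
  172.16.0.0/12 (172.16.0.0 - 172.31.255.255)
  192.168.0.0/16 (192.168.0.0 - 192.168.255.255)
Private (in 192.168.0.0/16)


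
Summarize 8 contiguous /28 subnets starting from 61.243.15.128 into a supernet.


Original prefix: /28
Number of subnets: 8 = 2^3
New prefix = 28 - 3 = 25
Supernet: 61.243.15.128/25


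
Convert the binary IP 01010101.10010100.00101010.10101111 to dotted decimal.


01010101 = 85
10010100 = 148
00101010 = 42
10101111 = 175
IP: 85.148.42.175


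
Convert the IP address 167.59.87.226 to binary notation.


167 = 10100111
59 = 00111011
87 = 01010111
226 = 11100010
Binary: 10100111.00111011.01010111.11100010


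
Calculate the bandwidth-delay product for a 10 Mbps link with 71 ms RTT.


BDP = bandwidth * RTT
= 10 Mbps * 71 ms
= 10 * 1e6 * 71 / 1000 bits
= 710000 bits
= 88750 bytes
= 86.6699 KB
BDP = 710000 bits (88750 bytes)


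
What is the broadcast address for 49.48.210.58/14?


Network: 49.48.0.0/14
Host bits = 18
Set all host bits to 1:
Broadcast: 49.51.255.255


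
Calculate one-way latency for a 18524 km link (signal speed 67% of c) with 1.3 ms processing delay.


Speed = 0.67 * 3e5 km/s = 201000 km/s
Propagation delay = 18524 / 201000 = 0.0922 s = 92.1592 ms
Processing delay = 1.3 ms
Total one-way latency = 93.4592 ms


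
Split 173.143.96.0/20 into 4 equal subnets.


New prefix = 20 + 2 = 22
Each subnet has 1024 addresses
  173.143.96.0/22
  173.143.100.0/22
  173.143.104.0/22
  173.143.108.0/22
Subnets: 173.143.96.0/22, 173.143.100.0/22, 173.143.104.0/22, 173.143.108.0/22


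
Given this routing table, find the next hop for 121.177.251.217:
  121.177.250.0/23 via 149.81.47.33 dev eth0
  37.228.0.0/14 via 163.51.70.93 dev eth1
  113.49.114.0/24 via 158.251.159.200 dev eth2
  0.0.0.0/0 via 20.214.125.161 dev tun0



Longest prefix match for 121.177.251.217:
  /23 121.177.250.0: MATCH
  /14 37.228.0.0: no
  /24 113.49.114.0: no
  /0 0.0.0.0: MATCH
Selected: next-hop 149.81.47.33 via eth0 (matched /23)


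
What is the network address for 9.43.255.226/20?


IP:   00001001.00101011.11111111.11100010
Mask: 11111111.11111111.11110000.00000000
AND operation:
Net:  00001001.00101011.11110000.00000000
Network: 9.43.240.0/20


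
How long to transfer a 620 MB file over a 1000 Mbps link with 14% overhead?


Effective throughput = 1000 * (1 - 14/100) = 860 Mbps
File size in Mb = 620 * 8 = 4960 Mb
Time = 4960 / 860
Time = 5.7674 seconds


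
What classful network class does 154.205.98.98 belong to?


First octet: 154
Binary: 10011010
10xxxxxx -> Class B (128-191)
Class B, default mask 255.255.0.0 (/16)


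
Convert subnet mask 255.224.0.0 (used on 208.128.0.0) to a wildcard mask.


Subnet mask: 255.224.0.0
Wildcard = 255.255.255.255 - subnet mask
255 - 255 = 0
255 - 224 = 31
255 - 0 = 255
255 - 0 = 255
Wildcard: 0.31.255.255


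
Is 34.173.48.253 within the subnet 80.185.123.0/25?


Subnet network: 80.185.123.0
Test IP AND mask: 34.173.48.128
No, 34.173.48.253 is not in 80.185.123.0/25


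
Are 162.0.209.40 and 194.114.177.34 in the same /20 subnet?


Mask: 255.255.240.0
162.0.209.40 AND mask = 162.0.208.0
194.114.177.34 AND mask = 194.114.176.0
No, different subnets (162.0.208.0 vs 194.114.176.0)


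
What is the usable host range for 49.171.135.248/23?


Network: 49.171.134.0
Broadcast: 49.171.135.255
First usable = network + 1
Last usable = broadcast - 1
Range: 49.171.134.1 to 49.171.135.254


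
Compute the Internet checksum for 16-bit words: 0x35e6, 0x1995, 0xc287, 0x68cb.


Sum all words (with carry folding):
+ 0x35e6 = 0x35e6
+ 0x1995 = 0x4f7b
+ 0xc287 = 0x1203
+ 0x68cb = 0x7ace
One's complement: ~0x7ace
Checksum = 0x8531


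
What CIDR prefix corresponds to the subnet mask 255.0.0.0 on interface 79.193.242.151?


Binary: 11111111.00000000.00000000.00000000
Count leading 1s
Prefix: /8


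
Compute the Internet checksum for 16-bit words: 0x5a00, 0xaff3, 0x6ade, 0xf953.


Sum all words (with carry folding):
+ 0x5a00 = 0x5a00
+ 0xaff3 = 0x09f4
+ 0x6ade = 0x74d2
+ 0xf953 = 0x6e26
One's complement: ~0x6e26
Checksum = 0x91d9


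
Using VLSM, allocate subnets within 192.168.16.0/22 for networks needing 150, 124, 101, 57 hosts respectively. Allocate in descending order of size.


150 hosts -> /24 (254 usable): 192.168.16.0/24
124 hosts -> /25 (126 usable): 192.168.17.0/25
101 hosts -> /25 (126 usable): 192.168.17.128/25
57 hosts -> /26 (62 usable): 192.168.18.0/26
Allocation: 192.168.16.0/24 (150 hosts, 254 usable); 192.168.17.0/25 (124 hosts, 126 usable); 192.168.17.128/25 (101 hosts, 126 usable); 192.168.18.0/26 (57 hosts, 62 usable)


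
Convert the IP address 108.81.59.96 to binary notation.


108 = 01101100
81 = 01010001
59 = 00111011
96 = 01100000
Binary: 01101100.01010001.00111011.01100000


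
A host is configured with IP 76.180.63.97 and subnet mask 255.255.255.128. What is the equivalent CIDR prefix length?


Binary: 11111111.11111111.11111111.10000000
Count leading 1s
Prefix: /25


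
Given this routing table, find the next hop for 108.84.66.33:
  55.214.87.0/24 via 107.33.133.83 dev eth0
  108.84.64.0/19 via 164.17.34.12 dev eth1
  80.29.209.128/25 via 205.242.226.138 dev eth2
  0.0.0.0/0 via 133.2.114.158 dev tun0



Longest prefix match for 108.84.66.33:
  /24 55.214.87.0: no
  /19 108.84.64.0: MATCH
  /25 80.29.209.128: no
  /0 0.0.0.0: MATCH
Selected: next-hop 164.17.34.12 via eth1 (matched /19)


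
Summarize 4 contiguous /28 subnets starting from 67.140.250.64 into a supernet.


Original prefix: /28
Number of subnets: 4 = 2^2
New prefix = 28 - 2 = 26
Supernet: 67.140.250.64/26


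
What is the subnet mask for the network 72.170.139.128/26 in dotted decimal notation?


/26 means 26 network bits, 6 host bits
Binary: 11111111111111111111111111000000
Mask: 255.255.255.192


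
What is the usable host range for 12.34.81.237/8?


Network: 12.0.0.0
Broadcast: 12.255.255.255
First usable = network + 1
Last usable = broadcast - 1
Range: 12.0.0.1 to 12.255.255.254


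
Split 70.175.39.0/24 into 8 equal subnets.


New prefix = 24 + 3 = 27
Each subnet has 32 addresses
  70.175.39.0/27
  70.175.39.32/27
  70.175.39.64/27
  70.175.39.96/27
  70.175.39.128/27
  70.175.39.160/27
  70.175.39.192/27
  70.175.39.224/27
Subnets: 70.175.39.0/27, 70.175.39.32/27, 70.175.39.64/27, 70.175.39.96/27, 70.175.39.128/27, 70.175.39.160/27, 70.175.39.192/27, 70.175.39.224/27


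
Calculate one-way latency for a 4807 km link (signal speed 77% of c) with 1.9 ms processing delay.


Speed = 0.77 * 3e5 km/s = 231000 km/s
Propagation delay = 4807 / 231000 = 0.0208 s = 20.8095 ms
Processing delay = 1.9 ms
Total one-way latency = 22.7095 ms


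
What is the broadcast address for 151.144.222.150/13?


Network: 151.144.0.0/13
Host bits = 19
Set all host bits to 1:
Broadcast: 151.151.255.255


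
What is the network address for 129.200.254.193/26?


IP:   10000001.11001000.11111110.11000001
Mask: 11111111.11111111.11111111.11000000
AND operation:
Net:  10000001.11001000.11111110.11000000
Network: 129.200.254.192/26


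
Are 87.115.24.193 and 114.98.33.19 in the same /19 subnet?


Mask: 255.255.224.0
87.115.24.193 AND mask = 87.115.0.0
114.98.33.19 AND mask = 114.98.32.0
No, different subnets (87.115.0.0 vs 114.98.32.0)


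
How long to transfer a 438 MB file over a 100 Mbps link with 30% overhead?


Effective throughput = 100 * (1 - 30/100) = 70 Mbps
File size in Mb = 438 * 8 = 3504 Mb
Time = 3504 / 70
Time = 50.0571 seconds


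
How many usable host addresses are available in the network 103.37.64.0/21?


Host bits = 32 - 21 = 11
Total addresses = 2^11 = 2048
Usable = total - 2 (network and broadcast)
Usable hosts: 2046


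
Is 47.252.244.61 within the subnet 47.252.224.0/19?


Subnet network: 47.252.224.0
Test IP AND mask: 47.252.224.0
Yes, 47.252.244.61 is in 47.252.224.0/19


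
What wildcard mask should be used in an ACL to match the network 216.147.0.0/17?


Subnet mask: 255.255.128.0
Wildcard = 255.255.255.255 - subnet mask
255 - 255 = 0
255 - 255 = 0
255 - 128 = 127
255 - 0 = 255
Wildcard: 0.0.127.255


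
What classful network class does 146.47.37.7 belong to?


First octet: 146
Binary: 10010010
10xxxxxx -> Class B (128-191)
Class B, default mask 255.255.0.0 (/16)


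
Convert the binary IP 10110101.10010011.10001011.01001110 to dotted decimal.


10110101 = 181
10010011 = 147
10001011 = 139
01001110 = 78
IP: 181.147.139.78


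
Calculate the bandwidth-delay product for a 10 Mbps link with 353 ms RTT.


BDP = bandwidth * RTT
= 10 Mbps * 353 ms
= 10 * 1e6 * 353 / 1000 bits
= 3530000 bits
= 441250 bytes
= 430.9082 KB
BDP = 3530000 bits (441250 bytes)


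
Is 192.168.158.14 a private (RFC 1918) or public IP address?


RFC 1918 private ranges:
  10.0.0.0/8 (10.0.0.0 - 10.255.255.255)
  172.16.0.0/12 (172.16.0.0 - 172.31.255.255)
  192.168.0.0/16 (192.168.0.0 - 192.168.255.255)
Private (in 192.168.0.0/16)


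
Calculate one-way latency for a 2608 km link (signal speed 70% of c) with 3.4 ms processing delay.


Speed = 0.7 * 3e5 km/s = 210000 km/s
Propagation delay = 2608 / 210000 = 0.0124 s = 12.419 ms
Processing delay = 3.4 ms
Total one-way latency = 15.819 ms


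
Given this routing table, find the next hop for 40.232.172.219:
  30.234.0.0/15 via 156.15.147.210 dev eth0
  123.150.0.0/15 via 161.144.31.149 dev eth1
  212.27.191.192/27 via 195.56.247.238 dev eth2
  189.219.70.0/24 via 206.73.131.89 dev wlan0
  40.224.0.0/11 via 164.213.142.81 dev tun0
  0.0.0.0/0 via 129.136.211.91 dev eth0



Longest prefix match for 40.232.172.219:
  /15 30.234.0.0: no
  /15 123.150.0.0: no
  /27 212.27.191.192: no
  /24 189.219.70.0: no
  /11 40.224.0.0: MATCH
  /0 0.0.0.0: MATCH
Selected: next-hop 164.213.142.81 via tun0 (matched /11)


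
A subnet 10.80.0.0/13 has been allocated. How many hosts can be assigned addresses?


Host bits = 32 - 13 = 19
Total addresses = 2^19 = 524288
Usable = total - 2 (network and broadcast)
Usable hosts: 524286


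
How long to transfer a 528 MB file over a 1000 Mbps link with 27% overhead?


Effective throughput = 1000 * (1 - 27/100) = 730 Mbps
File size in Mb = 528 * 8 = 4224 Mb
Time = 4224 / 730
Time = 5.7863 seconds


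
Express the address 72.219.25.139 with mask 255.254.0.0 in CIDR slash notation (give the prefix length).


Binary: 11111111.11111110.00000000.00000000
Count leading 1s
Prefix: /15


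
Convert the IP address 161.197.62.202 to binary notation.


161 = 10100001
197 = 11000101
62 = 00111110
202 = 11001010
Binary: 10100001.11000101.00111110.11001010


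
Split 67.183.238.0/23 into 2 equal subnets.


New prefix = 23 + 1 = 24
Each subnet has 256 addresses
  67.183.238.0/24
  67.183.239.0/24
Subnets: 67.183.238.0/24, 67.183.239.0/24


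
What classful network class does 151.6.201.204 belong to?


First octet: 151
Binary: 10010111
10xxxxxx -> Class B (128-191)
Class B, default mask 255.255.0.0 (/16)


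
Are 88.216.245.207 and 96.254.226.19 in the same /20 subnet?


Mask: 255.255.240.0
88.216.245.207 AND mask = 88.216.240.0
96.254.226.19 AND mask = 96.254.224.0
No, different subnets (88.216.240.0 vs 96.254.224.0)


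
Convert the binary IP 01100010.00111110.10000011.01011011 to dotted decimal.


01100010 = 98
00111110 = 62
10000011 = 131
01011011 = 91
IP: 98.62.131.91


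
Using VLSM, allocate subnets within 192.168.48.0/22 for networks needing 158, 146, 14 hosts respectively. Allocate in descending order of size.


158 hosts -> /24 (254 usable): 192.168.48.0/24
146 hosts -> /24 (254 usable): 192.168.49.0/24
14 hosts -> /28 (14 usable): 192.168.50.0/28
Allocation: 192.168.48.0/24 (158 hosts, 254 usable); 192.168.49.0/24 (146 hosts, 254 usable); 192.168.50.0/28 (14 hosts, 14 usable)


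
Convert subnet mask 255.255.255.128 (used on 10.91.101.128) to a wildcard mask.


Subnet mask: 255.255.255.128
Wildcard = 255.255.255.255 - subnet mask
255 - 255 = 0
255 - 255 = 0
255 - 255 = 0
255 - 128 = 127
Wildcard: 0.0.0.127


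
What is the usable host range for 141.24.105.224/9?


Network: 141.0.0.0
Broadcast: 141.127.255.255
First usable = network + 1
Last usable = broadcast - 1
Range: 141.0.0.1 to 141.127.255.254


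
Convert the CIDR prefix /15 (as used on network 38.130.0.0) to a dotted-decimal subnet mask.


/15 means 15 network bits, 17 host bits
Binary: 11111111111111100000000000000000
Mask: 255.254.0.0


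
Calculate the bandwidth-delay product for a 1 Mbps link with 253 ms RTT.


BDP = bandwidth * RTT
= 1 Mbps * 253 ms
= 1 * 1e6 * 253 / 1000 bits
= 253000 bits
= 31625 bytes
= 30.8838 KB
BDP = 253000 bits (31625 bytes)


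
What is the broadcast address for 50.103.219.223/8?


Network: 50.0.0.0/8
Host bits = 24
Set all host bits to 1:
Broadcast: 50.255.255.255


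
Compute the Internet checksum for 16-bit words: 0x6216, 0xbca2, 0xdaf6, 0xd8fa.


Sum all words (with carry folding):
+ 0x6216 = 0x6216
+ 0xbca2 = 0x1eb9
+ 0xdaf6 = 0xf9af
+ 0xd8fa = 0xd2aa
One's complement: ~0xd2aa
Checksum = 0x2d55


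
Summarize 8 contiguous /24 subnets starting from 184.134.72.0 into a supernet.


Original prefix: /24
Number of subnets: 8 = 2^3
New prefix = 24 - 3 = 21
Supernet: 184.134.72.0/21


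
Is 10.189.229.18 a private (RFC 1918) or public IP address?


RFC 1918 private ranges:
  10.0.0.0/8 (10.0.0.0 - 10.255.255.255)
  172.16.0.0/12 (172.16.0.0 - 172.31.255.255)
  192.168.0.0/16 (192.168.0.0 - 192.168.255.255)
Private (in 10.0.0.0/8)


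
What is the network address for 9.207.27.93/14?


IP:   00001001.11001111.00011011.01011101
Mask: 11111111.11111100.00000000.00000000
AND operation:
Net:  00001001.11001100.00000000.00000000
Network: 9.204.0.0/14


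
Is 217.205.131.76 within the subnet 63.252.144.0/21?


Subnet network: 63.252.144.0
Test IP AND mask: 217.205.128.0
No, 217.205.131.76 is not in 63.252.144.0/21


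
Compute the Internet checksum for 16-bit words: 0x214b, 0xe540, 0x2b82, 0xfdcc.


Sum all words (with carry folding):
+ 0x214b = 0x214b
+ 0xe540 = 0x068c
+ 0x2b82 = 0x320e
+ 0xfdcc = 0x2fdb
One's complement: ~0x2fdb
Checksum = 0xd024


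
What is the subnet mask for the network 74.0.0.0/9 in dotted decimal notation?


/9 means 9 network bits, 23 host bits
Binary: 11111111100000000000000000000000
Mask: 255.128.0.0


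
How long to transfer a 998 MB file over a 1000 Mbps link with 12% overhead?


Effective throughput = 1000 * (1 - 12/100) = 880 Mbps
File size in Mb = 998 * 8 = 7984 Mb
Time = 7984 / 880
Time = 9.0727 seconds


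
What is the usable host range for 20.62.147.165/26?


Network: 20.62.147.128
Broadcast: 20.62.147.191
First usable = network + 1
Last usable = broadcast - 1
Range: 20.62.147.129 to 20.62.147.190


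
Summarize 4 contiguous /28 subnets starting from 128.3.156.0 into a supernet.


Original prefix: /28
Number of subnets: 4 = 2^2
New prefix = 28 - 2 = 26
Supernet: 128.3.156.0/26


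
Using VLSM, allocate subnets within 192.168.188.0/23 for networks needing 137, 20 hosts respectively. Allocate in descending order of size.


137 hosts -> /24 (254 usable): 192.168.188.0/24
20 hosts -> /27 (30 usable): 192.168.189.0/27
Allocation: 192.168.188.0/24 (137 hosts, 254 usable); 192.168.189.0/27 (20 hosts, 30 usable)


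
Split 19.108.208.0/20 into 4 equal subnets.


New prefix = 20 + 2 = 22
Each subnet has 1024 addresses
  19.108.208.0/22
  19.108.212.0/22
  19.108.216.0/22
  19.108.220.0/22
Subnets: 19.108.208.0/22, 19.108.212.0/22, 19.108.216.0/22, 19.108.220.0/22


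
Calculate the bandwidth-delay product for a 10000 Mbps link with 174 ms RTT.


BDP = bandwidth * RTT
= 10000 Mbps * 174 ms
= 10000 * 1e6 * 174 / 1000 bits
= 1740000000 bits
= 217500000 bytes
= 212402.3438 KB
BDP = 1740000000 bits (217500000 bytes)


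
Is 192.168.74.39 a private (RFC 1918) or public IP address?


RFC 1918 private ranges:
  10.0.0.0/8 (10.0.0.0 - 10.255.255.255)
  172.16.0.0/12 (172.16.0.0 - 172.31.255.255)
  192.168.0.0/16 (192.168.0.0 - 192.168.255.255)
Private (in 192.168.0.0/16)


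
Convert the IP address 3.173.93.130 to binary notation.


3 = 00000011
173 = 10101101
93 = 01011101
130 = 10000010
Binary: 00000011.10101101.01011101.10000010


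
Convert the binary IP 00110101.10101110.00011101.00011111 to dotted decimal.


00110101 = 53
10101110 = 174
00011101 = 29
00011111 = 31
IP: 53.174.29.31


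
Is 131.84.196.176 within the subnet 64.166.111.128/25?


Subnet network: 64.166.111.128
Test IP AND mask: 131.84.196.128
No, 131.84.196.176 is not in 64.166.111.128/25


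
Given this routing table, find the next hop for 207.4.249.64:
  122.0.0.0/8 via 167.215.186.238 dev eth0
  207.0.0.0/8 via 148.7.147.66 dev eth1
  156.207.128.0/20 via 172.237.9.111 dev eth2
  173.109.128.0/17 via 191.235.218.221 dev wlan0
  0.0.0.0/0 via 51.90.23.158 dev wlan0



Longest prefix match for 207.4.249.64:
  /8 122.0.0.0: no
  /8 207.0.0.0: MATCH
  /20 156.207.128.0: no
  /17 173.109.128.0: no
  /0 0.0.0.0: MATCH
Selected: next-hop 148.7.147.66 via eth1 (matched /8)


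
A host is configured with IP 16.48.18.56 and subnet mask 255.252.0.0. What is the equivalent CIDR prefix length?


Binary: 11111111.11111100.00000000.00000000
Count leading 1s
Prefix: /14


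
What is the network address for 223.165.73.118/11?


IP:   11011111.10100101.01001001.01110110
Mask: 11111111.11100000.00000000.00000000
AND operation:
Net:  11011111.10100000.00000000.00000000
Network: 223.160.0.0/11


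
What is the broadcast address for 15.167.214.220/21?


Network: 15.167.208.0/21
Host bits = 11
Set all host bits to 1:
Broadcast: 15.167.215.255


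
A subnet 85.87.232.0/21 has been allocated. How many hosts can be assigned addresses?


Host bits = 32 - 21 = 11
Total addresses = 2^11 = 2048
Usable = total - 2 (network and broadcast)
Usable hosts: 2046


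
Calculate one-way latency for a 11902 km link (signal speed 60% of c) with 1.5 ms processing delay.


Speed = 0.6 * 3e5 km/s = 180000 km/s
Propagation delay = 11902 / 180000 = 0.0661 s = 66.1222 ms
Processing delay = 1.5 ms
Total one-way latency = 67.6222 ms


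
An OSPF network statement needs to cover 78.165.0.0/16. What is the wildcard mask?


Subnet mask: 255.255.0.0
Wildcard = 255.255.255.255 - subnet mask
255 - 255 = 0
255 - 255 = 0
255 - 0 = 255
255 - 0 = 255
Wildcard: 0.0.255.255


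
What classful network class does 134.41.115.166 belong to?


First octet: 134
Binary: 10000110
10xxxxxx -> Class B (128-191)
Class B, default mask 255.255.0.0 (/16)


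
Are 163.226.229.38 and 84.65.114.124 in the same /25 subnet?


Mask: 255.255.255.128
163.226.229.38 AND mask = 163.226.229.0
84.65.114.124 AND mask = 84.65.114.0
No, different subnets (163.226.229.0 vs 84.65.114.0)


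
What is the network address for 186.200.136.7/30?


IP:   10111010.11001000.10001000.00000111
Mask: 11111111.11111111.11111111.11111100
AND operation:
Net:  10111010.11001000.10001000.00000100
Network: 186.200.136.4/30


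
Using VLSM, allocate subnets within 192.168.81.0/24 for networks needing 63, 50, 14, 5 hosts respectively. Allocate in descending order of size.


63 hosts -> /25 (126 usable): 192.168.81.0/25
50 hosts -> /26 (62 usable): 192.168.81.128/26
14 hosts -> /28 (14 usable): 192.168.81.192/28
5 hosts -> /29 (6 usable): 192.168.81.208/29
Allocation: 192.168.81.0/25 (63 hosts, 126 usable); 192.168.81.128/26 (50 hosts, 62 usable); 192.168.81.192/28 (14 hosts, 14 usable); 192.168.81.208/29 (5 hosts, 6 usable)


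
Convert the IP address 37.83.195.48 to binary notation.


37 = 00100101
83 = 01010011
195 = 11000011
48 = 00110000
Binary: 00100101.01010011.11000011.00110000


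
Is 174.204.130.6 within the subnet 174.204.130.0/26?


Subnet network: 174.204.130.0
Test IP AND mask: 174.204.130.0
Yes, 174.204.130.6 is in 174.204.130.0/26


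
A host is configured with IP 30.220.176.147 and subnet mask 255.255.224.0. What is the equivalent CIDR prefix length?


Binary: 11111111.11111111.11100000.00000000
Count leading 1s
Prefix: /19


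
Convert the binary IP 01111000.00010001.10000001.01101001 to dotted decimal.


01111000 = 120
00010001 = 17
10000001 = 129
01101001 = 105
IP: 120.17.129.105


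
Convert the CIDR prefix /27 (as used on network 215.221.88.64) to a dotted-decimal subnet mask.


/27 means 27 network bits, 5 host bits
Binary: 11111111111111111111111111100000
Mask: 255.255.255.224


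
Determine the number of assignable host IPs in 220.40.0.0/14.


Host bits = 32 - 14 = 18
Total addresses = 2^18 = 262144
Usable = total - 2 (network and broadcast)
Usable hosts: 262142


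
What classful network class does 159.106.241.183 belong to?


First octet: 159
Binary: 10011111
10xxxxxx -> Class B (128-191)
Class B, default mask 255.255.0.0 (/16)


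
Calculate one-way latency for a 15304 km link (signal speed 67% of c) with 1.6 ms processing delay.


Speed = 0.67 * 3e5 km/s = 201000 km/s
Propagation delay = 15304 / 201000 = 0.0761 s = 76.1393 ms
Processing delay = 1.6 ms
Total one-way latency = 77.7393 ms


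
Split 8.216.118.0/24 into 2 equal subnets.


New prefix = 24 + 1 = 25
Each subnet has 128 addresses
  8.216.118.0/25
  8.216.118.128/25
Subnets: 8.216.118.0/25, 8.216.118.128/25


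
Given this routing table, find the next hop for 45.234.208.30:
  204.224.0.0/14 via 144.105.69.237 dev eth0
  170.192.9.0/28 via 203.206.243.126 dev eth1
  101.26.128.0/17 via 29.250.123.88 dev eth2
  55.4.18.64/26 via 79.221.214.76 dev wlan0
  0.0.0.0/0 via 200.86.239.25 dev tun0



Longest prefix match for 45.234.208.30:
  /14 204.224.0.0: no
  /28 170.192.9.0: no
  /17 101.26.128.0: no
  /26 55.4.18.64: no
  /0 0.0.0.0: MATCH
Selected: next-hop 200.86.239.25 via tun0 (matched /0)


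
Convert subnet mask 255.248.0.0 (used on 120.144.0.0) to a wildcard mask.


Subnet mask: 255.248.0.0
Wildcard = 255.255.255.255 - subnet mask
255 - 255 = 0
255 - 248 = 7
255 - 0 = 255
255 - 0 = 255
Wildcard: 0.7.255.255


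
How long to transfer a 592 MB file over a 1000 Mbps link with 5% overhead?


Effective throughput = 1000 * (1 - 5/100) = 950 Mbps
File size in Mb = 592 * 8 = 4736 Mb
Time = 4736 / 950
Time = 4.9853 seconds


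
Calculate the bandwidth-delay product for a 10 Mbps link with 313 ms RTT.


BDP = bandwidth * RTT
= 10 Mbps * 313 ms
= 10 * 1e6 * 313 / 1000 bits
= 3130000 bits
= 391250 bytes
= 382.0801 KB
BDP = 3130000 bits (391250 bytes)


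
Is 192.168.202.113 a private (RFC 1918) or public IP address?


RFC 1918 private ranges:
  10.0.0.0/8 (10.0.0.0 - 10.255.255.255)
  172.16.0.0/12 (172.16.0.0 - 172.31.255.255)
  192.168.0.0/16 (192.168.0.0 - 192.168.255.255)
Private (in 192.168.0.0/16)


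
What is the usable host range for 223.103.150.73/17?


Network: 223.103.128.0
Broadcast: 223.103.255.255
First usable = network + 1
Last usable = broadcast - 1
Range: 223.103.128.1 to 223.103.255.254


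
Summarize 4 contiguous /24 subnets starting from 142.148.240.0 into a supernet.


Original prefix: /24
Number of subnets: 4 = 2^2
New prefix = 24 - 2 = 22
Supernet: 142.148.240.0/22


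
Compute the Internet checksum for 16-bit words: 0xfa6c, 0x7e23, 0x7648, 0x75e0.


Sum all words (with carry folding):
+ 0xfa6c = 0xfa6c
+ 0x7e23 = 0x7890
+ 0x7648 = 0xeed8
+ 0x75e0 = 0x64b9
One's complement: ~0x64b9
Checksum = 0x9b46


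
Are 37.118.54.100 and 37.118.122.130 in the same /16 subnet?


Mask: 255.255.0.0
37.118.54.100 AND mask = 37.118.0.0
37.118.122.130 AND mask = 37.118.0.0
Yes, same subnet (37.118.0.0)


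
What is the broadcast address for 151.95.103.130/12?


Network: 151.80.0.0/12
Host bits = 20
Set all host bits to 1:
Broadcast: 151.95.255.255


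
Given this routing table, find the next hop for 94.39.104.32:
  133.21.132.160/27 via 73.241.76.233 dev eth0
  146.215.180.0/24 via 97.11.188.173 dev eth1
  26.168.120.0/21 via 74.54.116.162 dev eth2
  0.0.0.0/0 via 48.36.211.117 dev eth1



Longest prefix match for 94.39.104.32:
  /27 133.21.132.160: no
  /24 146.215.180.0: no
  /21 26.168.120.0: no
  /0 0.0.0.0: MATCH
Selected: next-hop 48.36.211.117 via eth1 (matched /0)


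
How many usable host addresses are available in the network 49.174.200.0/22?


Host bits = 32 - 22 = 10
Total addresses = 2^10 = 1024
Usable = total - 2 (network and broadcast)
Usable hosts: 1022


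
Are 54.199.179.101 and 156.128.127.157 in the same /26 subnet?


Mask: 255.255.255.192
54.199.179.101 AND mask = 54.199.179.64
156.128.127.157 AND mask = 156.128.127.128
No, different subnets (54.199.179.64 vs 156.128.127.128)


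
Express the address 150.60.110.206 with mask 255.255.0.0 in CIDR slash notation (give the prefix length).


Binary: 11111111.11111111.00000000.00000000
Count leading 1s
Prefix: /16


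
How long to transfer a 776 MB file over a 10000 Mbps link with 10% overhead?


Effective throughput = 10000 * (1 - 10/100) = 9000 Mbps
File size in Mb = 776 * 8 = 6208 Mb
Time = 6208 / 9000
Time = 0.6898 seconds


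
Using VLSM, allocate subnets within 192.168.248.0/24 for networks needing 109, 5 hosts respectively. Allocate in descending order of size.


109 hosts -> /25 (126 usable): 192.168.248.0/25
5 hosts -> /29 (6 usable): 192.168.248.128/29
Allocation: 192.168.248.0/25 (109 hosts, 126 usable); 192.168.248.128/29 (5 hosts, 6 usable)


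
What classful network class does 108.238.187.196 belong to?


First octet: 108
Binary: 01101100
0xxxxxxx -> Class A (1-126)
Class A, default mask 255.0.0.0 (/8)


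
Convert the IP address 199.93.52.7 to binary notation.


199 = 11000111
93 = 01011101
52 = 00110100
7 = 00000111
Binary: 11000111.01011101.00110100.00000111


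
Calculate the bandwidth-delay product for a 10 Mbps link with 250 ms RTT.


BDP = bandwidth * RTT
= 10 Mbps * 250 ms
= 10 * 1e6 * 250 / 1000 bits
= 2500000 bits
= 312500 bytes
= 305.1758 KB
BDP = 2500000 bits (312500 bytes)


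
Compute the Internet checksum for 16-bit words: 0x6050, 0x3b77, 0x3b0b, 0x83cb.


Sum all words (with carry folding):
+ 0x6050 = 0x6050
+ 0x3b77 = 0x9bc7
+ 0x3b0b = 0xd6d2
+ 0x83cb = 0x5a9e
One's complement: ~0x5a9e
Checksum = 0xa561


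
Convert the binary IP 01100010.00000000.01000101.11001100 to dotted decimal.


01100010 = 98
00000000 = 0
01000101 = 69
11001100 = 204
IP: 98.0.69.204


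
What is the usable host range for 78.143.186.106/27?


Network: 78.143.186.96
Broadcast: 78.143.186.127
First usable = network + 1
Last usable = broadcast - 1
Range: 78.143.186.97 to 78.143.186.126


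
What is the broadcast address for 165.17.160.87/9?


Network: 165.0.0.0/9
Host bits = 23
Set all host bits to 1:
Broadcast: 165.127.255.255


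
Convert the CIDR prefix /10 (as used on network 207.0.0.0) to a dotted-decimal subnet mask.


/10 means 10 network bits, 22 host bits
Binary: 11111111110000000000000000000000
Mask: 255.192.0.0


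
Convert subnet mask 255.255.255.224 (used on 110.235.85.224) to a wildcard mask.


Subnet mask: 255.255.255.224
Wildcard = 255.255.255.255 - subnet mask
255 - 255 = 0
255 - 255 = 0
255 - 255 = 0
255 - 224 = 31
Wildcard: 0.0.0.31


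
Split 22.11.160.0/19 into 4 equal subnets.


New prefix = 19 + 2 = 21
Each subnet has 2048 addresses
  22.11.160.0/21
  22.11.168.0/21
  22.11.176.0/21
  22.11.184.0/21
Subnets: 22.11.160.0/21, 22.11.168.0/21, 22.11.176.0/21, 22.11.184.0/21


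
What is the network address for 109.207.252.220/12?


IP:   01101101.11001111.11111100.11011100
Mask: 11111111.11110000.00000000.00000000
AND operation:
Net:  01101101.11000000.00000000.00000000
Network: 109.192.0.0/12


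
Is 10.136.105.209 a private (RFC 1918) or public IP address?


RFC 1918 private ranges:
  10.0.0.0/8 (10.0.0.0 - 10.255.255.255)
  172.16.0.0/12 (172.16.0.0 - 172.31.255.255)
  192.168.0.0/16 (192.168.0.0 - 192.168.255.255)
Private (in 10.0.0.0/8)


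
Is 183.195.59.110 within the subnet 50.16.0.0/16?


Subnet network: 50.16.0.0
Test IP AND mask: 183.195.0.0
No, 183.195.59.110 is not in 50.16.0.0/16


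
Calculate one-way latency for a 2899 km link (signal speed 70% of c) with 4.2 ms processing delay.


Speed = 0.7 * 3e5 km/s = 210000 km/s
Propagation delay = 2899 / 210000 = 0.0138 s = 13.8048 ms
Processing delay = 4.2 ms
Total one-way latency = 18.0048 ms


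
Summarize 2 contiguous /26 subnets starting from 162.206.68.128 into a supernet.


Original prefix: /26
Number of subnets: 2 = 2^1
New prefix = 26 - 1 = 25
Supernet: 162.206.68.128/25


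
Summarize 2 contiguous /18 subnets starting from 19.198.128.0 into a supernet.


Original prefix: /18
Number of subnets: 2 = 2^1
New prefix = 18 - 1 = 17
Supernet: 19.198.128.0/17


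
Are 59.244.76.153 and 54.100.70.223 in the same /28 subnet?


Mask: 255.255.255.240
59.244.76.153 AND mask = 59.244.76.144
54.100.70.223 AND mask = 54.100.70.208
No, different subnets (59.244.76.144 vs 54.100.70.208)


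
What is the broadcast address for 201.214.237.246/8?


Network: 201.0.0.0/8
Host bits = 24
Set all host bits to 1:
Broadcast: 201.255.255.255


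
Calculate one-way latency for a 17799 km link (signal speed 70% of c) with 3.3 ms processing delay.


Speed = 0.7 * 3e5 km/s = 210000 km/s
Propagation delay = 17799 / 210000 = 0.0848 s = 84.7571 ms
Processing delay = 3.3 ms
Total one-way latency = 88.0571 ms


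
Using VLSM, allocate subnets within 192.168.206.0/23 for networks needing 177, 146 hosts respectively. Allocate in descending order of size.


177 hosts -> /24 (254 usable): 192.168.206.0/24
146 hosts -> /24 (254 usable): 192.168.207.0/24
Allocation: 192.168.206.0/24 (177 hosts, 254 usable); 192.168.207.0/24 (146 hosts, 254 usable)


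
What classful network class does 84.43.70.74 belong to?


First octet: 84
Binary: 01010100
0xxxxxxx -> Class A (1-126)
Class A, default mask 255.0.0.0 (/8)


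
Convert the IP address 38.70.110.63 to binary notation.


38 = 00100110
70 = 01000110
110 = 01101110
63 = 00111111
Binary: 00100110.01000110.01101110.00111111


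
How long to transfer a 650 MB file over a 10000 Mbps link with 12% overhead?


Effective throughput = 10000 * (1 - 12/100) = 8800 Mbps
File size in Mb = 650 * 8 = 5200 Mb
Time = 5200 / 8800
Time = 0.5909 seconds


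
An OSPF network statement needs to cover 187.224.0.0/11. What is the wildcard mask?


Subnet mask: 255.224.0.0
Wildcard = 255.255.255.255 - subnet mask
255 - 255 = 0
255 - 224 = 31
255 - 0 = 255
255 - 0 = 255
Wildcard: 0.31.255.255


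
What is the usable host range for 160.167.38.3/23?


Network: 160.167.38.0
Broadcast: 160.167.39.255
First usable = network + 1
Last usable = broadcast - 1
Range: 160.167.38.1 to 160.167.39.254


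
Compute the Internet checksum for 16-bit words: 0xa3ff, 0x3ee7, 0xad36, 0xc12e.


Sum all words (with carry folding):
+ 0xa3ff = 0xa3ff
+ 0x3ee7 = 0xe2e6
+ 0xad36 = 0x901d
+ 0xc12e = 0x514c
One's complement: ~0x514c
Checksum = 0xaeb3


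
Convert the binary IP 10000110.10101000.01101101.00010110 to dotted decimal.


10000110 = 134
10101000 = 168
01101101 = 109
00010110 = 22
IP: 134.168.109.22


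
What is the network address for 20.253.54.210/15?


IP:   00010100.11111101.00110110.11010010
Mask: 11111111.11111110.00000000.00000000
AND operation:
Net:  00010100.11111100.00000000.00000000
Network: 20.252.0.0/15


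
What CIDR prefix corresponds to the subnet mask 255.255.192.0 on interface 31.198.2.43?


Binary: 11111111.11111111.11000000.00000000
Count leading 1s
Prefix: /18


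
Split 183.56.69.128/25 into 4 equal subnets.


New prefix = 25 + 2 = 27
Each subnet has 32 addresses
  183.56.69.128/27
  183.56.69.160/27
  183.56.69.192/27
  183.56.69.224/27
Subnets: 183.56.69.128/27, 183.56.69.160/27, 183.56.69.192/27, 183.56.69.224/27


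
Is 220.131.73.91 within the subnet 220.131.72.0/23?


Subnet network: 220.131.72.0
Test IP AND mask: 220.131.72.0
Yes, 220.131.73.91 is in 220.131.72.0/23


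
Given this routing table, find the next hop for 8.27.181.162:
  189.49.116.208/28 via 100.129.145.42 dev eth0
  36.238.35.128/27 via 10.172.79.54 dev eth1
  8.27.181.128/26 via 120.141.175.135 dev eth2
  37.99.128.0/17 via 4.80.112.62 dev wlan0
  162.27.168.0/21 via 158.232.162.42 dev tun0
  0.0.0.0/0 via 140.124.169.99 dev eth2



Longest prefix match for 8.27.181.162:
  /28 189.49.116.208: no
  /27 36.238.35.128: no
  /26 8.27.181.128: MATCH
  /17 37.99.128.0: no
  /21 162.27.168.0: no
  /0 0.0.0.0: MATCH
Selected: next-hop 120.141.175.135 via eth2 (matched /26)


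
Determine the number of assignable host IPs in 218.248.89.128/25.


Host bits = 32 - 25 = 7
Total addresses = 2^7 = 128
Usable = total - 2 (network and broadcast)
Usable hosts: 126


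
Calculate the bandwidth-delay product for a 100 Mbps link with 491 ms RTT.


BDP = bandwidth * RTT
= 100 Mbps * 491 ms
= 100 * 1e6 * 491 / 1000 bits
= 49100000 bits
= 6137500 bytes
= 5993.6523 KB
BDP = 49100000 bits (6137500 bytes)


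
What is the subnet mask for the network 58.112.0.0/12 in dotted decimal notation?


/12 means 12 network bits, 20 host bits
Binary: 11111111111100000000000000000000
Mask: 255.240.0.0


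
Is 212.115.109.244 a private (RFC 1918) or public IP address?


RFC 1918 private ranges:
  10.0.0.0/8 (10.0.0.0 - 10.255.255.255)
  172.16.0.0/12 (172.16.0.0 - 172.31.255.255)
  192.168.0.0/16 (192.168.0.0 - 192.168.255.255)
Public (not in any RFC 1918 range)


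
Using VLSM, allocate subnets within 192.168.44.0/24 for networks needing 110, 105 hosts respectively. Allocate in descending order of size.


110 hosts -> /25 (126 usable): 192.168.44.0/25
105 hosts -> /25 (126 usable): 192.168.44.128/25
Allocation: 192.168.44.0/25 (110 hosts, 126 usable); 192.168.44.128/25 (105 hosts, 126 usable)


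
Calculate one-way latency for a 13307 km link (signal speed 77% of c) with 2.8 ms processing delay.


Speed = 0.77 * 3e5 km/s = 231000 km/s
Propagation delay = 13307 / 231000 = 0.0576 s = 57.6061 ms
Processing delay = 2.8 ms
Total one-way latency = 60.4061 ms


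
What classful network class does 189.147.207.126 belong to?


First octet: 189
Binary: 10111101
10xxxxxx -> Class B (128-191)
Class B, default mask 255.255.0.0 (/16)


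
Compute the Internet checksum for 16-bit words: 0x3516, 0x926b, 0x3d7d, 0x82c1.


Sum all words (with carry folding):
+ 0x3516 = 0x3516
+ 0x926b = 0xc781
+ 0x3d7d = 0x04ff
+ 0x82c1 = 0x87c0
One's complement: ~0x87c0
Checksum = 0x783f


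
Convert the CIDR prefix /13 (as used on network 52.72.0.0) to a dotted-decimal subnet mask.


/13 means 13 network bits, 19 host bits
Binary: 11111111111110000000000000000000
Mask: 255.248.0.0


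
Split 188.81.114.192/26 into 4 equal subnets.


New prefix = 26 + 2 = 28
Each subnet has 16 addresses
  188.81.114.192/28
  188.81.114.208/28
  188.81.114.224/28
  188.81.114.240/28
Subnets: 188.81.114.192/28, 188.81.114.208/28, 188.81.114.224/28, 188.81.114.240/28


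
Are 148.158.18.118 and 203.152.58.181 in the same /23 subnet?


Mask: 255.255.254.0
148.158.18.118 AND mask = 148.158.18.0
203.152.58.181 AND mask = 203.152.58.0
No, different subnets (148.158.18.0 vs 203.152.58.0)


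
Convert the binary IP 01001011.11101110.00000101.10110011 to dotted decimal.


01001011 = 75
11101110 = 238
00000101 = 5
10110011 = 179
IP: 75.238.5.179


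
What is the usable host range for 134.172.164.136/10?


Network: 134.128.0.0
Broadcast: 134.191.255.255
First usable = network + 1
Last usable = broadcast - 1
Range: 134.128.0.1 to 134.191.255.254


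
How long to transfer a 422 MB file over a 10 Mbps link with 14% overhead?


Effective throughput = 10 * (1 - 14/100) = 8.6 Mbps
File size in Mb = 422 * 8 = 3376 Mb
Time = 3376 / 8.6
Time = 392.5581 seconds


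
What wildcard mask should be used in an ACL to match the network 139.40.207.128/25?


Subnet mask: 255.255.255.128
Wildcard = 255.255.255.255 - subnet mask
255 - 255 = 0
255 - 255 = 0
255 - 255 = 0
255 - 128 = 127
Wildcard: 0.0.0.127


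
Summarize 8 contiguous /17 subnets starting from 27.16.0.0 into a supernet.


Original prefix: /17
Number of subnets: 8 = 2^3
New prefix = 17 - 3 = 14
Supernet: 27.16.0.0/14


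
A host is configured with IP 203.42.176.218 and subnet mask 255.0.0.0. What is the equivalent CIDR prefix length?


Binary: 11111111.00000000.00000000.00000000
Count leading 1s
Prefix: /8


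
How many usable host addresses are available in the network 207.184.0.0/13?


Host bits = 32 - 13 = 19
Total addresses = 2^19 = 524288
Usable = total - 2 (network and broadcast)
Usable hosts: 524286


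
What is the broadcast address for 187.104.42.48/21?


Network: 187.104.40.0/21
Host bits = 11
Set all host bits to 1:
Broadcast: 187.104.47.255


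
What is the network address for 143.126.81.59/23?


IP:   10001111.01111110.01010001.00111011
Mask: 11111111.11111111.11111110.00000000
AND operation:
Net:  10001111.01111110.01010000.00000000
Network: 143.126.80.0/23


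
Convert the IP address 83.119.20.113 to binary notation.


83 = 01010011
119 = 01110111
20 = 00010100
113 = 01110001
Binary: 01010011.01110111.00010100.01110001


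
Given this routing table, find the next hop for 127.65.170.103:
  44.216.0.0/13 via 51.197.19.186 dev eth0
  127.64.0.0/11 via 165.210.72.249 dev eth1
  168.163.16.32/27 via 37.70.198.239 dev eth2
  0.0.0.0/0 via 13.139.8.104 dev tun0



Longest prefix match for 127.65.170.103:
  /13 44.216.0.0: no
  /11 127.64.0.0: MATCH
  /27 168.163.16.32: no
  /0 0.0.0.0: MATCH
Selected: next-hop 165.210.72.249 via eth1 (matched /11)


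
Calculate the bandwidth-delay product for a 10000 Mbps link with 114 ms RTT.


BDP = bandwidth * RTT
= 10000 Mbps * 114 ms
= 10000 * 1e6 * 114 / 1000 bits
= 1140000000 bits
= 142500000 bytes
= 139160.1562 KB
BDP = 1140000000 bits (142500000 bytes)


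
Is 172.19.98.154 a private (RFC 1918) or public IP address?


RFC 1918 private ranges:
  10.0.0.0/8 (10.0.0.0 - 10.255.255.255)
  172.16.0.0/12 (172.16.0.0 - 172.31.255.255)
  192.168.0.0/16 (192.168.0.0 - 192.168.255.255)
Private (in 172.16.0.0/12)


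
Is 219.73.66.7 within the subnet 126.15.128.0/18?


Subnet network: 126.15.128.0
Test IP AND mask: 219.73.64.0
No, 219.73.66.7 is not in 126.15.128.0/18


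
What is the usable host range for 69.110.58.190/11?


Network: 69.96.0.0
Broadcast: 69.127.255.255
First usable = network + 1
Last usable = broadcast - 1
Range: 69.96.0.1 to 69.127.255.254


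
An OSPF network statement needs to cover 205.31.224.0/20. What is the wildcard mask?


Subnet mask: 255.255.240.0
Wildcard = 255.255.255.255 - subnet mask
255 - 255 = 0
255 - 255 = 0
255 - 240 = 15
255 - 0 = 255
Wildcard: 0.0.15.255


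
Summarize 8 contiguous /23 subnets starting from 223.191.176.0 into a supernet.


Original prefix: /23
Number of subnets: 8 = 2^3
New prefix = 23 - 3 = 20
Supernet: 223.191.176.0/20
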